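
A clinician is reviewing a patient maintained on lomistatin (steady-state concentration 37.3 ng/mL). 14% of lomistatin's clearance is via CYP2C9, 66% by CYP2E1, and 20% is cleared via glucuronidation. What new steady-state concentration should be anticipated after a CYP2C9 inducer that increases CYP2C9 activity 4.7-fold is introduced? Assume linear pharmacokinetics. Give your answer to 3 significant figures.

24.6 ng/mL

The CYP2C9 pathway (14% of clearance) rises to 4.7× activity: 0.14 × 4.7 = 0.658.
CYP2E1 (66%) and the residual 20% are unaffected.
CL_new/CL_old = 0.658 + 0.66 + 0.2 = 1.518.
Steady-state concentration ∝ 1/CL, so new value = 37.3 / 1.518 = 24.6 ng/mL.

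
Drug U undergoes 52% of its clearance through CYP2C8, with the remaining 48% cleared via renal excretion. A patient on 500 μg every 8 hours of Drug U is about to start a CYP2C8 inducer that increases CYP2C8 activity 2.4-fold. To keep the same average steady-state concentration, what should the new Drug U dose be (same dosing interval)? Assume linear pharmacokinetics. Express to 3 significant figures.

864 μg

The CYP2C8 pathway (52% of clearance) is boosted to 2.4× activity: 0.52 × 2.4 = 1.248.
Non-CYP routes (48%) are unchanged.
Relative clearance = 1.248 + 0.48 = 1.728.
Css,avg = (dose rate)/CL, so holding Css fixed requires dose ∝ CL: 500 × 1.728 = 864 μg.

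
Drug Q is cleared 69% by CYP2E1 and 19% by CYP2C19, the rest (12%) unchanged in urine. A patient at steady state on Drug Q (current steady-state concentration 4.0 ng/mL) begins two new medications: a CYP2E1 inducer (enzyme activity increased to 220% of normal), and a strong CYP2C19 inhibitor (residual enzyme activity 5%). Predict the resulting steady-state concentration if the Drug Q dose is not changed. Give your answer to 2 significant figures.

CYP2E1: 0.69 × 2.2 = 1.518
CYP2C19: 0.19 × 0.05 = 0.0095
Other: 0.12 (unchanged)
Relative clearance = 1.518 + 0.0095 + 0.12 = 1.6475.
Dividing the baseline by the relative clearance: 4.0 / 1.6475 = 2.4 ng/mL.

2.4 ng/mL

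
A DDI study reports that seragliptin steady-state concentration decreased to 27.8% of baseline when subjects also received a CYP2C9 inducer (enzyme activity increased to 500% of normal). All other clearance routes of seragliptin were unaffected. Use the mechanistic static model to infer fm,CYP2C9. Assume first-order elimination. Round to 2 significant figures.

0.65

CL'/CL = 1 / 0.278 = 3.597
5·fm + (1 − fm) = 3.597
fm = (3.597 − 1) / (5 − 1) = 0.65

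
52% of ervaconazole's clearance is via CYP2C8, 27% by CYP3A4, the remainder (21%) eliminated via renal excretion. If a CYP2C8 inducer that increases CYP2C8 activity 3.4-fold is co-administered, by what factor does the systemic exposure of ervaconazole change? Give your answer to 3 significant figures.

CYP2C8: 0.52 × 3.4 = 1.768
CYP3A4: 0.27 (unchanged)
Other: 0.21 (unchanged)
New clearance relative to baseline: 1.768 + 0.27 + 0.21 = 2.248.
Since systemic exposure ∝ 1/CL, the ratio is 1 / 2.248 = 0.445.

0.445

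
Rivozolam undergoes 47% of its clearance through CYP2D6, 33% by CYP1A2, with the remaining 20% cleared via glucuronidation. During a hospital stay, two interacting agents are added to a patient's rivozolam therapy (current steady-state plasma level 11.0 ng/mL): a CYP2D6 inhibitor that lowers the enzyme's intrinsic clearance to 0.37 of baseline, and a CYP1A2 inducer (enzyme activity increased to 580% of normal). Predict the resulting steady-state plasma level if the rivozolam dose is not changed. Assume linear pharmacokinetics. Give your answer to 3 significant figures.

4.81 ng/mL

The CYP2D6 pathway (47% of clearance) drops to 0.37× activity: 0.47 × 0.37 = 0.1739.
The CYP1A2 pathway (33% of clearance) rises to 5.8× activity: 0.33 × 5.8 = 1.914.
Non-CYP routes (20%) are unchanged.
New clearance relative to baseline: 0.1739 + 1.914 + 0.2 = 2.2879.
Dividing the baseline by the relative clearance: 11.0 / 2.2879 = 4.81 ng/mL.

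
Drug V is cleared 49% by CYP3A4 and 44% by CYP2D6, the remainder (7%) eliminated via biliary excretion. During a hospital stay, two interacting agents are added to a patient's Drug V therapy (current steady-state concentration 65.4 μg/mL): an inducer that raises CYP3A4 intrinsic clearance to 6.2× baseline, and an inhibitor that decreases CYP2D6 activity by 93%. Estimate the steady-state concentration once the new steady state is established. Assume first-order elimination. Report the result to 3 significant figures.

20.8 μg/mL

The CYP3A4 pathway (49% of clearance) increases to 6.2× activity: 0.49 × 6.2 = 3.038.
The CYP2D6 pathway (44% of clearance) drops to 0.07× activity: 0.44 × 0.07 = 0.0308.
Non-CYP routes (7%) are unchanged.
New clearance relative to baseline: 3.038 + 0.0308 + 0.07 = 3.1388.
Steady-state concentration ∝ 1/CL: new value = 65.4 / 3.1388 = 20.8 μg/mL.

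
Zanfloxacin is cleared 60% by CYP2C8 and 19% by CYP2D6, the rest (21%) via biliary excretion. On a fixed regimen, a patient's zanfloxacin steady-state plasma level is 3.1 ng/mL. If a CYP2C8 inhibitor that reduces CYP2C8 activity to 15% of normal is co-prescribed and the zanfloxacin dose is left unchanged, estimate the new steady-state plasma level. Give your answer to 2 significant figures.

The CYP2C8 pathway (60% of clearance) falls to 0.15× activity: 0.6 × 0.15 = 0.09.
CYP2D6 (19%) and the residual 21% are unaffected.
Relative clearance = 0.09 + 0.19 + 0.21 = 0.49.
With dosing unchanged, steady-state plasma level scales as 1/CL: 3.1 / 0.49 = 6.3 ng/mL.

6.3 ng/mL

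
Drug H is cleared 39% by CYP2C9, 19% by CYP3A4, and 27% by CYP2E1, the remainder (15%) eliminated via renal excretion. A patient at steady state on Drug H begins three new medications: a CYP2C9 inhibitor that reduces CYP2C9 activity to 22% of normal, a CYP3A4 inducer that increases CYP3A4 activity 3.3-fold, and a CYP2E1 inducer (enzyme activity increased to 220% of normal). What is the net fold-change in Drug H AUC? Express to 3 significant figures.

0.686

CYP2C9: 0.39 × 0.22 = 0.0858
CYP3A4: 0.19 × 3.3 = 0.627
CYP2E1: 0.27 × 2.2 = 0.594
Other: 0.15 (unchanged)
CL_new/CL_old = 0.0858 + 0.627 + 0.594 + 0.15 = 1.4568.
Because AUC varies inversely with clearance, the combined effect is 1 / 1.4568 = 0.686.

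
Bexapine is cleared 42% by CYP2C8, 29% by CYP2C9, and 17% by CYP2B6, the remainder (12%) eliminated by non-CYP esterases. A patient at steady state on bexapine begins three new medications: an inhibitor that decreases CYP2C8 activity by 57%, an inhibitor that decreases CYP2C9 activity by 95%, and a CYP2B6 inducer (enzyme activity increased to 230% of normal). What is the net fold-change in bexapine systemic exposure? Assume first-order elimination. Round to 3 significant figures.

1.42

CYP2C8: 0.42 × 0.43 = 0.1806
CYP2C9: 0.29 × 0.05 = 0.0145
CYP2B6: 0.17 × 2.3 = 0.391
Other: 0.12 (unchanged)
CL_new/CL_old = 0.1806 + 0.0145 + 0.391 + 0.12 = 0.7061.
Systemic exposure ∝ 1/CL: fold-change = 1 / 0.7061 = 1.42.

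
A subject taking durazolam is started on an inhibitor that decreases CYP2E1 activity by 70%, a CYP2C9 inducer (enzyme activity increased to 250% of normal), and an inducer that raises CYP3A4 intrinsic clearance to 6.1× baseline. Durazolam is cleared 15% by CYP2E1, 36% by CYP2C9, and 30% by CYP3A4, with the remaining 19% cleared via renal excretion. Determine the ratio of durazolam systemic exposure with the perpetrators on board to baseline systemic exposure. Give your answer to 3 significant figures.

0.337

CYP2E1: 0.15 × 0.3 = 0.045
CYP2C9: 0.36 × 2.5 = 0.9
CYP3A4: 0.3 × 6.1 = 1.83
Other: 0.19 (unchanged)
CL_new/CL_old = 0.045 + 0.9 + 1.83 + 0.19 = 2.965.
Systemic exposure ∝ 1/CL: fold-change = 1 / 2.965 = 0.337.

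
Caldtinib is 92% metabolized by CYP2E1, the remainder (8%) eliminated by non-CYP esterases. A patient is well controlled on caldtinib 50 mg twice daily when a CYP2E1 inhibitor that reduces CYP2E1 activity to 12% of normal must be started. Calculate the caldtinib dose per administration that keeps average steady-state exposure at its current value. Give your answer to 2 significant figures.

9.5 mg

The CYP2E1 pathway (92% of clearance) is reduced to 0.12× activity: 0.92 × 0.12 = 0.1104.
The remaining 8% of clearance is unaffected.
New clearance relative to baseline: 0.1104 + 0.08 = 0.1904.
Css,avg = (dose rate)/CL, so holding Css fixed requires dose ∝ CL: 50 × 0.1904 = 9.5 mg.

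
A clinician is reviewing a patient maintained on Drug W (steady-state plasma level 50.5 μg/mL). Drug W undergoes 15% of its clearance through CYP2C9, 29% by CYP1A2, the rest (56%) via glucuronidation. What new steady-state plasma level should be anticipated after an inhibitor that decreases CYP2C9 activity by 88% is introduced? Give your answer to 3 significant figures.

58.2 μg/mL

The CYP2C9 pathway (15% of clearance) is reduced to 0.12× activity: 0.15 × 0.12 = 0.018.
CYP1A2 (29%) and the residual 56% are unaffected.
New clearance relative to baseline: 0.018 + 0.29 + 0.56 = 0.868.
With dosing unchanged, steady-state plasma level scales as 1/CL: 50.5 / 0.868 = 58.2 μg/mL.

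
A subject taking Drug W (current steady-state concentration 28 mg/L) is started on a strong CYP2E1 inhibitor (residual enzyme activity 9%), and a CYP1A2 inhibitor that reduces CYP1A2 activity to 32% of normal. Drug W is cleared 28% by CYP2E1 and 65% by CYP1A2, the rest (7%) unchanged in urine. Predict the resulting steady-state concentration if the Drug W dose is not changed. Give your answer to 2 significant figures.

The CYP2E1 pathway (28% of clearance) is reduced to 0.09× activity: 0.28 × 0.09 = 0.0252.
The CYP1A2 pathway (65% of clearance) falls to 0.32× activity: 0.65 × 0.32 = 0.208.
The remaining 7% of clearance is unaffected.
CL_new/CL_old = 0.0252 + 0.208 + 0.07 = 0.3032.
New steady-state concentration = 28 / 0.3032 = 92 mg/L (concentration scales inversely with clearance).

92 mg/L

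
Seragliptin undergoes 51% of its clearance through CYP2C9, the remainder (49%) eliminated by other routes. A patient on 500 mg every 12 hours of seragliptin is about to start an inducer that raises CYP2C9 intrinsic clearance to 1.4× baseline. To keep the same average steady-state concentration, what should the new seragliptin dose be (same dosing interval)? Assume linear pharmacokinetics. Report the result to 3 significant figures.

602 mg

The CYP2C9 pathway (51% of clearance) rises to 1.4× activity: 0.51 × 1.4 = 0.714.
Non-CYP routes (49%) are unchanged.
Relative clearance = 0.714 + 0.49 = 1.204.
To maintain the same steady-state level, dose must scale with clearance: new dose = 500 × 1.204 = 602 mg.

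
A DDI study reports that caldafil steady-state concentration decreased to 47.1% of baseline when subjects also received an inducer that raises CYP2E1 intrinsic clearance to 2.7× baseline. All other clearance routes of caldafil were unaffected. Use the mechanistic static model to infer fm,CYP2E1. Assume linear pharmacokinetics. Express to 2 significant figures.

Let x = fm,CYP2E1. Because steady-state concentration ∝ 1/CL, relative clearance rose to 1/0.471 = 2.123.
Only the CYP2E1 route changed, so 2.123 = x·2.7 + (1 − x), giving x = 0.66.

0.66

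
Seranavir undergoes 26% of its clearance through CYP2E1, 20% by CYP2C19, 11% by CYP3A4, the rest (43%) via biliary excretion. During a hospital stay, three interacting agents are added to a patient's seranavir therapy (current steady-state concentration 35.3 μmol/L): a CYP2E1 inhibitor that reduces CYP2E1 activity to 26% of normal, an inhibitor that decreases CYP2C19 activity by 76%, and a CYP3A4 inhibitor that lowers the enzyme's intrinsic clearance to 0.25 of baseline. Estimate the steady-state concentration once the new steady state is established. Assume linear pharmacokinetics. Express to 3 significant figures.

61.6 μmol/L

The CYP2E1 pathway (26% of clearance) drops to 0.26× activity: 0.26 × 0.26 = 0.0676.
The CYP2C19 pathway (20% of clearance) drops to 0.24× activity: 0.2 × 0.24 = 0.048.
The CYP3A4 pathway (11% of clearance) is reduced to 0.25× activity: 0.11 × 0.25 = 0.0275.
The remaining 43% of clearance is unaffected.
CL_new/CL_old = 0.0676 + 0.048 + 0.0275 + 0.43 = 0.5731.
Steady-state concentration ∝ 1/CL: new value = 35.3 / 0.5731 = 61.6 μmol/L.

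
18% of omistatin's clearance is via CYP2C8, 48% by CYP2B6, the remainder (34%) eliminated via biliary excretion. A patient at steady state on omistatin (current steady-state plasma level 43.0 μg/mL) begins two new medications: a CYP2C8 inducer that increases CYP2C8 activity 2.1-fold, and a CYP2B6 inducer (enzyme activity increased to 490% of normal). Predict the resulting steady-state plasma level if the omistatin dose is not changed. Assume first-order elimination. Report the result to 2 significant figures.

The CYP2C8 pathway (18% of clearance) is boosted to 2.1× activity: 0.18 × 2.1 = 0.378.
The CYP2B6 pathway (48% of clearance) rises to 4.9× activity: 0.48 × 4.9 = 2.352.
Non-CYP routes (34%) are unchanged.
CL_new/CL_old = 0.378 + 2.352 + 0.34 = 3.07.
Dividing the baseline by the relative clearance: 43.0 / 3.07 = 14 μg/mL.

14 μg/mL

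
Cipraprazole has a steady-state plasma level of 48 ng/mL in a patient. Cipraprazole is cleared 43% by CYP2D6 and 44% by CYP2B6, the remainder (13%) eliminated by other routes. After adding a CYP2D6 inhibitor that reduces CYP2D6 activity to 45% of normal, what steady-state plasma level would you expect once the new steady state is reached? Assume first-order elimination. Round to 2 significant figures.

63 ng/mL

The CYP2D6 pathway (43% of clearance) is reduced to 0.45× activity: 0.43 × 0.45 = 0.1935.
CYP2B6 (44%) and the residual 13% are unaffected.
CL_new/CL_old = 0.1935 + 0.44 + 0.13 = 0.7635.
New steady-state plasma level = baseline ÷ relative clearance = 48 / 0.7635 = 63 ng/mL.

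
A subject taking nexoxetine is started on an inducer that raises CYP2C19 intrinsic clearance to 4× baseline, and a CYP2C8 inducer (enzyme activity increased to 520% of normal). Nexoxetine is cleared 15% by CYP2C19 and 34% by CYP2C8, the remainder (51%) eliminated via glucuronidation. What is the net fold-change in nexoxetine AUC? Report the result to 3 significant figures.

The CYP2C19 pathway (15% of clearance) rises to 4× activity: 0.15 × 4 = 0.6.
The CYP2C8 pathway (34% of clearance) is boosted to 5.2× activity: 0.34 × 5.2 = 1.768.
Non-CYP routes (51%) are unchanged.
CL_new/CL_old = 0.6 + 1.768 + 0.51 = 2.878.
Because AUC varies inversely with clearance, the combined effect is 1 / 2.878 = 0.347.

0.347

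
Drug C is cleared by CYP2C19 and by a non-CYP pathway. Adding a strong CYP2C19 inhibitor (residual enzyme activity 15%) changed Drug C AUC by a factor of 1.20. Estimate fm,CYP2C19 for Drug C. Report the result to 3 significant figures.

0.196

Let fm be the CYP2C19 fraction. New clearance relative to baseline = fm × 0.15 + (1 − fm).
AUC ratio = 1 / (new CL fraction), so new CL fraction = 1 / 1.20 = 0.8333.
fm × 0.15 + 1 − fm = 0.8333  ⇒  fm × (0.15 − 1) = −0.1667  ⇒  fm = 0.196.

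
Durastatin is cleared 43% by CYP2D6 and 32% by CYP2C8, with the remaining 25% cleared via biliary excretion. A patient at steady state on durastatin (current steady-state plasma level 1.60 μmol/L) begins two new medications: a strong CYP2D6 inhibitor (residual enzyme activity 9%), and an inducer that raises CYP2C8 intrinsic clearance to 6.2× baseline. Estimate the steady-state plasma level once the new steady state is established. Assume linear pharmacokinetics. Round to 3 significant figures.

The CYP2D6 pathway (43% of clearance) is reduced to 0.09× activity: 0.43 × 0.09 = 0.0387.
The CYP2C8 pathway (32% of clearance) increases to 6.2× activity: 0.32 × 6.2 = 1.984.
The remaining 25% of clearance is unaffected.
Relative clearance = 0.0387 + 1.984 + 0.25 = 2.2727.
New steady-state plasma level = 1.60 / 2.2727 = 0.704 μmol/L (concentration scales inversely with clearance).

0.704 μmol/L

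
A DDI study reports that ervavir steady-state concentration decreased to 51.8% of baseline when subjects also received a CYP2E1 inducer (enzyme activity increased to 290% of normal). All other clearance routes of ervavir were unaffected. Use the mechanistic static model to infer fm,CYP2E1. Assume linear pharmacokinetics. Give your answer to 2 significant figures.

CL'/CL = 1 / 0.518 = 1.931
2.9·fm + (1 − fm) = 1.931
fm = (1.931 − 1) / (2.9 − 1) = 0.49

0.49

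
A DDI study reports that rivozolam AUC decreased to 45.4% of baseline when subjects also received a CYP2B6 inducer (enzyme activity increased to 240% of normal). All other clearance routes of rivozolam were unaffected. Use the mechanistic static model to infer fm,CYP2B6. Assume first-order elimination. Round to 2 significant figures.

Call the CYP2B6 fraction fm. After the interaction, CL_new/CL_old = fm × 2.4 + (1 − fm).
AUC ratio = 1 / (new CL fraction), so new CL fraction = 1 / 0.454 = 2.203.
fm × 2.4 + 1 − fm = 2.203  ⇒  fm × (2.4 − 1) = 1.203  ⇒  fm = 0.86.

0.86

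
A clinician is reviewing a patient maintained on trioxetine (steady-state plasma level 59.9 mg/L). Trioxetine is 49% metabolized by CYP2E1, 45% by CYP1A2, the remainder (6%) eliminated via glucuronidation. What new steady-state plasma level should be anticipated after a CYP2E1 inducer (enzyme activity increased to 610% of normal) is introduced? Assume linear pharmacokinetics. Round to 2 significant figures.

17 mg/L

CYP2E1: 0.49 × 6.1 = 2.989
CYP1A2: 0.45 (unchanged)
Other: 0.06 (unchanged)
New clearance relative to baseline: 2.989 + 0.45 + 0.06 = 3.499.
New steady-state plasma level = baseline ÷ relative clearance = 59.9 / 3.499 = 17 mg/L.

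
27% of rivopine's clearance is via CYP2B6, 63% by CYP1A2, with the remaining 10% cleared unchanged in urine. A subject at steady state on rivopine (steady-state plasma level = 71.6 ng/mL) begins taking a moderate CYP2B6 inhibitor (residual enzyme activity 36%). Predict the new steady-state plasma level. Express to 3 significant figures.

The CYP2B6 pathway (27% of clearance) drops to 0.36× activity: 0.27 × 0.36 = 0.0972.
CYP1A2 (63%) and the residual 10% are unaffected.
CL_new/CL_old = 0.0972 + 0.63 + 0.1 = 0.8272.
With dosing unchanged, steady-state plasma level scales as 1/CL: 71.6 / 0.8272 = 86.6 ng/mL.

86.6 ng/mL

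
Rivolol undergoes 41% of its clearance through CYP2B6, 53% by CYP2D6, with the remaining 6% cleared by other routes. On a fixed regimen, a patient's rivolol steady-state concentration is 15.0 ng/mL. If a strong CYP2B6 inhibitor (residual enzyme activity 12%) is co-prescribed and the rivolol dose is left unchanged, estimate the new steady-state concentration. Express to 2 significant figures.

23 ng/mL

The CYP2B6 pathway (41% of clearance) falls to 0.12× activity: 0.41 × 0.12 = 0.0492.
CYP2D6 (53%) and the residual 6% are unaffected.
CL_new/CL_old = 0.0492 + 0.53 + 0.06 = 0.6392.
New steady-state concentration = baseline ÷ relative clearance = 15.0 / 0.6392 = 23 ng/mL.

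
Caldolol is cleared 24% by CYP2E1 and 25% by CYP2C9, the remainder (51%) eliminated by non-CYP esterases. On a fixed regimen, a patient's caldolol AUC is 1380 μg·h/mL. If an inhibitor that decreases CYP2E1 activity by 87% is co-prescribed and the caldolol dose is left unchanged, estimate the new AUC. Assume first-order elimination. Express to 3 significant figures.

1.74 × 10³ μg·h/mL

The CYP2E1 pathway (24% of clearance) is reduced to 0.13× activity: 0.24 × 0.13 = 0.0312.
CYP2C9 (25%) and the residual 51% are unaffected.
Relative clearance = 0.0312 + 0.25 + 0.51 = 0.7912.
AUC ∝ 1/CL, so new value = 1380 / 0.7912 = 1.74 × 10³ μg·h/mL.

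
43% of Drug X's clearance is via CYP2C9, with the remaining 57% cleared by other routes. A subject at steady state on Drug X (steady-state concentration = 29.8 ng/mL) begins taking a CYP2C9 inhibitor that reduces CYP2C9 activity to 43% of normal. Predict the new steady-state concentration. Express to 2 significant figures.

39 ng/mL

The CYP2C9 pathway (43% of clearance) drops to 0.43× activity: 0.43 × 0.43 = 0.1849.
The remaining 57% of clearance is unaffected.
New clearance relative to baseline: 0.1849 + 0.57 = 0.7549.
With dosing unchanged, steady-state concentration scales as 1/CL: 29.8 / 0.7549 = 39 ng/mL.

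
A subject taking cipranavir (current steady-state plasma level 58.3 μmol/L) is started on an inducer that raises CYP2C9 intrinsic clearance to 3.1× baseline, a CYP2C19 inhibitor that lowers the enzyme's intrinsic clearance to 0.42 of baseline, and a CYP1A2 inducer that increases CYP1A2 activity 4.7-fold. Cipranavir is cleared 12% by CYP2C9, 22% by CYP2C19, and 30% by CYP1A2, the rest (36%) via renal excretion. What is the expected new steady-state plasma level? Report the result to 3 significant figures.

26.1 μmol/L

CYP2C9: 0.12 × 3.1 = 0.372
CYP2C19: 0.22 × 0.42 = 0.0924
CYP1A2: 0.3 × 4.7 = 1.41
Other: 0.36 (unchanged)
CL_new/CL_old = 0.372 + 0.0924 + 1.41 + 0.36 = 2.2344.
New steady-state plasma level = 58.3 / 2.2344 = 26.1 μmol/L (concentration scales inversely with clearance).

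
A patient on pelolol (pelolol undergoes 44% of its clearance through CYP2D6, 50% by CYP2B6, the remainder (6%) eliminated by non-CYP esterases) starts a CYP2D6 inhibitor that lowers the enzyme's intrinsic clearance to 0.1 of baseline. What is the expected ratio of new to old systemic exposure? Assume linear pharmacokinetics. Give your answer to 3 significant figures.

1.66

The CYP2D6 pathway (44% of clearance) falls to 0.1× activity: 0.44 × 0.1 = 0.044.
CYP2B6 (50%) and the residual 6% are unaffected.
CL_new/CL_old = 0.044 + 0.5 + 0.06 = 0.604.
Systemic exposure is inversely proportional to clearance, so the fold-change is 1 / 0.604 = 1.66.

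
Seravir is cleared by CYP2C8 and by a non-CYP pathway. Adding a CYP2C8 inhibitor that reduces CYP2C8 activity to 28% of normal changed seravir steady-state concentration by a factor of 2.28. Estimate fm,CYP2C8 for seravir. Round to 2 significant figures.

CL'/CL = 1 / 2.28 = 0.4386
0.28·fm + (1 − fm) = 0.4386
fm = (0.4386 − 1) / (0.28 − 1) = 0.78

0.78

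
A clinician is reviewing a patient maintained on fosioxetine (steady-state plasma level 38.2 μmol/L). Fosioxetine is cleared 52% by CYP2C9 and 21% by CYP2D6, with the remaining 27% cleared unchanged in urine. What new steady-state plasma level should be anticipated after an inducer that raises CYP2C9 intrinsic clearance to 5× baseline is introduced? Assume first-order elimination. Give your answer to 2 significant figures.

CYP2C9: 0.52 × 5 = 2.6
CYP2D6: 0.21 (unchanged)
Other: 0.27 (unchanged)
New clearance relative to baseline: 2.6 + 0.21 + 0.27 = 3.08.
New steady-state plasma level = baseline ÷ relative clearance = 38.2 / 3.08 = 12 μmol/L.

12 μmol/L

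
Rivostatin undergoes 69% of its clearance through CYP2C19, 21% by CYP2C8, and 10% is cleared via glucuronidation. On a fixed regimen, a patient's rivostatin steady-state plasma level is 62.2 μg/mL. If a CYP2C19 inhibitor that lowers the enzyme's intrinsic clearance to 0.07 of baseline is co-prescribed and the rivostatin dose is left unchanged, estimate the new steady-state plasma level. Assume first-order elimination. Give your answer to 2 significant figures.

The CYP2C19 pathway (69% of clearance) is reduced to 0.07× activity: 0.69 × 0.07 = 0.0483.
CYP2C8 (21%) and the residual 10% are unaffected.
Relative clearance = 0.0483 + 0.21 + 0.1 = 0.3583.
New steady-state plasma level = baseline ÷ relative clearance = 62.2 / 0.3583 = 1.7 × 10² μg/mL.

1.7 × 10² μg/mL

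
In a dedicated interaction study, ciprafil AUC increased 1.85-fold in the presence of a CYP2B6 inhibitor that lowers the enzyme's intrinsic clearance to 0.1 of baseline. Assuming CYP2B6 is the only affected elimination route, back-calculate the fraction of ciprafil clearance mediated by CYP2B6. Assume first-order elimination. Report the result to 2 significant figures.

Let x = fm,CYP2B6. Because AUC ∝ 1/CL, relative clearance fell to 1/1.85 = 0.5405.
Only the CYP2B6 route changed, so 0.5405 = x·0.1 + (1 − x), giving x = 0.51.

0.51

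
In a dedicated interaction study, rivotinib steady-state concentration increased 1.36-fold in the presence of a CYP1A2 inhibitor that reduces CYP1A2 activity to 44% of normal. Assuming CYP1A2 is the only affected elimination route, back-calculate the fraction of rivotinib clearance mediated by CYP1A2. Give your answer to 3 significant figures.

CL'/CL = 1 / 1.36 = 0.7353
0.44·fm + (1 − fm) = 0.7353
fm = (0.7353 − 1) / (0.44 − 1) = 0.473

0.473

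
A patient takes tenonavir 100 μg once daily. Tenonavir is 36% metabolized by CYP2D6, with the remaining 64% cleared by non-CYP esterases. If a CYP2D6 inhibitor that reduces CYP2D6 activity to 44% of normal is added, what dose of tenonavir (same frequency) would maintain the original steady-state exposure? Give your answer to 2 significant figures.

CYP2D6: 0.36 × 0.44 = 0.1584
Other: 0.64 (unchanged)
CL_new/CL_old = 0.1584 + 0.64 = 0.7984.
Exposure is unchanged when dose changes in proportion to clearance. New dose = 100 μg × 0.7984 = 80 μg.

80 μg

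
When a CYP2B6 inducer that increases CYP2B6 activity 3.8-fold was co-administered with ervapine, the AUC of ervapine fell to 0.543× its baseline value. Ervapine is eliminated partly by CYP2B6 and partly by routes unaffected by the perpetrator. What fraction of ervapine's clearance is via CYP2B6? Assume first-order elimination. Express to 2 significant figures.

CL'/CL = 1 / 0.543 = 1.842
3.8·fm + (1 − fm) = 1.842
fm = (1.842 − 1) / (3.8 − 1) = 0.30

0.30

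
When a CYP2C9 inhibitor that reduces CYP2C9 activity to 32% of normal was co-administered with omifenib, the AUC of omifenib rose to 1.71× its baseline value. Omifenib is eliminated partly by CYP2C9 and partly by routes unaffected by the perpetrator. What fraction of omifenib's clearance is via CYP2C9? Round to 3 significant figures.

0.611

Let x = fm,CYP2C9. Because AUC ∝ 1/CL, relative clearance fell to 1/1.71 = 0.5848.
Only the CYP2C9 route changed, so 0.5848 = x·0.32 + (1 − x), giving x = 0.611.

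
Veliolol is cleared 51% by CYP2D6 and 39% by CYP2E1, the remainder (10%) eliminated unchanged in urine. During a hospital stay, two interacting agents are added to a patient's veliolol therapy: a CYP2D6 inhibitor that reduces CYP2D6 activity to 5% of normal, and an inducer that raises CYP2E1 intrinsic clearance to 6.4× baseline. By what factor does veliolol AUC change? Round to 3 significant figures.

CYP2D6: 0.51 × 0.05 = 0.0255
CYP2E1: 0.39 × 6.4 = 2.496
Other: 0.1 (unchanged)
Relative clearance = 0.0255 + 2.496 + 0.1 = 2.6215.
Because AUC varies inversely with clearance, the combined effect is 1 / 2.6215 = 0.381.

0.381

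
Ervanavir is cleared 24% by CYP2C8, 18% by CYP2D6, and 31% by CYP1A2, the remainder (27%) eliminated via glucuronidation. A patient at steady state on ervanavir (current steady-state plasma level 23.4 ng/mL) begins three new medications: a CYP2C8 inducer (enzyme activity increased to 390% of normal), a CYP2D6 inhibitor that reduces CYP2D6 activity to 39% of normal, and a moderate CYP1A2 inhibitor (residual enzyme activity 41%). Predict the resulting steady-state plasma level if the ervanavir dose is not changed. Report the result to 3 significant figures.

16.7 ng/mL

The CYP2C8 pathway (24% of clearance) increases to 3.9× activity: 0.24 × 3.9 = 0.936.
The CYP2D6 pathway (18% of clearance) drops to 0.39× activity: 0.18 × 0.39 = 0.0702.
The CYP1A2 pathway (31% of clearance) falls to 0.41× activity: 0.31 × 0.41 = 0.1271.
Non-CYP routes (27%) are unchanged.
New clearance relative to baseline: 0.936 + 0.0702 + 0.1271 + 0.27 = 1.4033.
Steady-state plasma level ∝ 1/CL: new value = 23.4 / 1.4033 = 16.7 ng/mL.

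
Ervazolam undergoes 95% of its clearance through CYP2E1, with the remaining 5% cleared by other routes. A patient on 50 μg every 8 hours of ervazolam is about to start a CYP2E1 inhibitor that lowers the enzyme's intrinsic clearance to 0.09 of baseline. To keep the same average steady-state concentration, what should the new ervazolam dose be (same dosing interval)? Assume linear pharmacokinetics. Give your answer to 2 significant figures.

6.8 μg

CYP2E1: 0.95 × 0.09 = 0.0855
Other: 0.05 (unchanged)
CL_new/CL_old = 0.0855 + 0.05 = 0.1355.
To maintain the same steady-state level, dose must scale with clearance: new dose = 50 × 0.1355 = 6.8 μg.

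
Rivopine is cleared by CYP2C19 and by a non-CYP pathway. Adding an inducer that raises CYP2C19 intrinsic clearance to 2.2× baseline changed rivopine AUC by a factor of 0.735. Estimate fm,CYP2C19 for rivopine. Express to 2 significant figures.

0.30

Let fm be the CYP2C19 fraction. New clearance relative to baseline = fm × 2.2 + (1 − fm).
AUC ratio = 1 / (new CL fraction), so new CL fraction = 1 / 0.735 = 1.361.
fm × 2.2 + 1 − fm = 1.361  ⇒  fm × (2.2 − 1) = 0.3605  ⇒  fm = 0.30.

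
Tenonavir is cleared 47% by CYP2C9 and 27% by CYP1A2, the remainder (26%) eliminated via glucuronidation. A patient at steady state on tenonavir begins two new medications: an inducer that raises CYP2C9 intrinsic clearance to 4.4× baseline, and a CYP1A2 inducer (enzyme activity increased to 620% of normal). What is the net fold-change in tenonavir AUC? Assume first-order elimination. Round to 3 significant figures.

The CYP2C9 pathway (47% of clearance) is boosted to 4.4× activity: 0.47 × 4.4 = 2.068.
The CYP1A2 pathway (27% of clearance) rises to 6.2× activity: 0.27 × 6.2 = 1.674.
Non-CYP routes (26%) are unchanged.
Relative clearance = 2.068 + 1.674 + 0.26 = 4.002.
AUC ∝ 1/CL: fold-change = 1 / 4.002 = 0.250.

0.250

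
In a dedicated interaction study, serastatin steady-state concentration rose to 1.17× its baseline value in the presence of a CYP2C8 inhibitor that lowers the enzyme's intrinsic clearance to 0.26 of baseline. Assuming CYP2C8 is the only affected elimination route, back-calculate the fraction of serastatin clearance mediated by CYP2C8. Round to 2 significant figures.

0.20

CL'/CL = 1 / 1.17 = 0.8547
0.26·fm + (1 − fm) = 0.8547
fm = (0.8547 − 1) / (0.26 − 1) = 0.20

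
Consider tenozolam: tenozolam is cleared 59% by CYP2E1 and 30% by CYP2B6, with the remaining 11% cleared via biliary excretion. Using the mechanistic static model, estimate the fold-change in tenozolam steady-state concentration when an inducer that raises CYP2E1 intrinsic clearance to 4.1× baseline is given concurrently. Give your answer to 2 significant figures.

The CYP2E1 pathway (59% of clearance) is boosted to 4.1× activity: 0.59 × 4.1 = 2.419.
CYP2B6 (30%) and the residual 11% are unaffected.
CL_new/CL_old = 2.419 + 0.3 + 0.11 = 2.829.
Steady-state concentration ratio = CL_old/CL_new = 1 / 2.829 = 0.35.

0.35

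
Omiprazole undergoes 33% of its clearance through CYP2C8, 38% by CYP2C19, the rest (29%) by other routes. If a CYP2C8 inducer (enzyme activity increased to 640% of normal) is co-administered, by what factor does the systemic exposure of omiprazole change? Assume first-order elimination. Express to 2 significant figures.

CYP2C8: 0.33 × 6.4 = 2.112
CYP2C19: 0.38 (unchanged)
Other: 0.29 (unchanged)
Relative clearance = 2.112 + 0.38 + 0.29 = 2.782.
Systemic exposure is inversely proportional to clearance, so the fold-change is 1 / 2.782 = 0.36.

0.36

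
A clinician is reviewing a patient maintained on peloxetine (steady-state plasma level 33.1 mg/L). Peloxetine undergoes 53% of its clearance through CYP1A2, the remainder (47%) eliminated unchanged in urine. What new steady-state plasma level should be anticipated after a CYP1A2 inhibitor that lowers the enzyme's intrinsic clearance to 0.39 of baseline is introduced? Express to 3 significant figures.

CYP1A2: 0.53 × 0.39 = 0.2067
Other: 0.47 (unchanged)
New clearance relative to baseline: 0.2067 + 0.47 = 0.6767.
Steady-state plasma level ∝ 1/CL, so new value = 33.1 / 0.6767 = 48.9 mg/L.

48.9 mg/L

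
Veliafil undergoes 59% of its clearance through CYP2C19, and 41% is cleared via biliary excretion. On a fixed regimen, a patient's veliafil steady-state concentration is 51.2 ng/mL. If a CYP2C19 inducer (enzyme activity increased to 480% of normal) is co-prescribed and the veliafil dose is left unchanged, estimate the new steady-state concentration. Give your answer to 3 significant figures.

The CYP2C19 pathway (59% of clearance) increases to 4.8× activity: 0.59 × 4.8 = 2.832.
The remaining 41% of clearance is unaffected.
CL_new/CL_old = 2.832 + 0.41 = 3.242.
With dosing unchanged, steady-state concentration scales as 1/CL: 51.2 / 3.242 = 15.8 ng/mL.

15.8 ng/mL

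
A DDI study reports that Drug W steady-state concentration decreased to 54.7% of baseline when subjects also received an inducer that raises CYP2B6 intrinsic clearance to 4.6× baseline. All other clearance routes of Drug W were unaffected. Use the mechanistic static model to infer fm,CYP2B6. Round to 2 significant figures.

0.23

CL'/CL = 1 / 0.547 = 1.828
4.6·fm + (1 − fm) = 1.828
fm = (1.828 − 1) / (4.6 − 1) = 0.23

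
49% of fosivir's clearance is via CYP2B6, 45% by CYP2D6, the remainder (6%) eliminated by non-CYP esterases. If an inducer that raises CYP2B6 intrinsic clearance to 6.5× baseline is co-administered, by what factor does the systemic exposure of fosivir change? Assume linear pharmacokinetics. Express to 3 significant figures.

The CYP2B6 pathway (49% of clearance) is boosted to 6.5× activity: 0.49 × 6.5 = 3.185.
CYP2D6 (45%) and the residual 6% are unaffected.
CL_new/CL_old = 3.185 + 0.45 + 0.06 = 3.695.
Systemic exposure is inversely proportional to clearance, so the fold-change is 1 / 3.695 = 0.271.

0.271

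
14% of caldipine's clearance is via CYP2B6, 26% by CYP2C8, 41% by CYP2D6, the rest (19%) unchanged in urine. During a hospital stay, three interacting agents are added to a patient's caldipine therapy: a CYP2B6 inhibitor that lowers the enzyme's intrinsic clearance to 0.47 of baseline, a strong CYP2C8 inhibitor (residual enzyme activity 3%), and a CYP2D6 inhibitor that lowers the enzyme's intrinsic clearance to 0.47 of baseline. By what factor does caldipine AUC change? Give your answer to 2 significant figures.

The CYP2B6 pathway (14% of clearance) drops to 0.47× activity: 0.14 × 0.47 = 0.0658.
The CYP2C8 pathway (26% of clearance) is reduced to 0.03× activity: 0.26 × 0.03 = 0.0078.
The CYP2D6 pathway (41% of clearance) is reduced to 0.47× activity: 0.41 × 0.47 = 0.1927.
The remaining 19% of clearance is unaffected.
Relative clearance = 0.0658 + 0.0078 + 0.1927 + 0.19 = 0.4563.
AUC ∝ 1/CL: fold-change = 1 / 0.4563 = 2.2.

2.2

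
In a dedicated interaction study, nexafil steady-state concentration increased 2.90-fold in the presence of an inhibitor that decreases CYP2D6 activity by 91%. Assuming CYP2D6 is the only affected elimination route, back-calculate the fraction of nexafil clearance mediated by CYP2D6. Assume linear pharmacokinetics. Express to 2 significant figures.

0.72

Let fm be the CYP2D6 fraction. New clearance relative to baseline = fm × 0.09 + (1 − fm).
Steady-state concentration ratio = 1 / (new CL fraction), so new CL fraction = 1 / 2.90 = 0.3448.
fm × 0.09 + 1 − fm = 0.3448  ⇒  fm × (0.09 − 1) = −0.6552  ⇒  fm = 0.72.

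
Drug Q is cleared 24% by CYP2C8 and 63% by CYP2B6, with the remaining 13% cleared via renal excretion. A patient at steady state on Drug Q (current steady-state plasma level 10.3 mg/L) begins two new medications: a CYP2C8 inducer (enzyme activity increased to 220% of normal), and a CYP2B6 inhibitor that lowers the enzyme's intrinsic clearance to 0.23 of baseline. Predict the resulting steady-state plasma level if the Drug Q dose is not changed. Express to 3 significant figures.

The CYP2C8 pathway (24% of clearance) increases to 2.2× activity: 0.24 × 2.2 = 0.528.
The CYP2B6 pathway (63% of clearance) is reduced to 0.23× activity: 0.63 × 0.23 = 0.1449.
Non-CYP routes (13%) are unchanged.
CL_new/CL_old = 0.528 + 0.1449 + 0.13 = 0.8029.
Dividing the baseline by the relative clearance: 10.3 / 0.8029 = 12.8 mg/L.

12.8 mg/L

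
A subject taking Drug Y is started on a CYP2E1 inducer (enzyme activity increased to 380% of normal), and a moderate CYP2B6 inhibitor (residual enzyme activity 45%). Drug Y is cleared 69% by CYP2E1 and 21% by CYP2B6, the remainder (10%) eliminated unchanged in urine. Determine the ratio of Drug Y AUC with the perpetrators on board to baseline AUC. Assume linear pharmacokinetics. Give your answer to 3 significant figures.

The CYP2E1 pathway (69% of clearance) is boosted to 3.8× activity: 0.69 × 3.8 = 2.622.
The CYP2B6 pathway (21% of clearance) drops to 0.45× activity: 0.21 × 0.45 = 0.0945.
The remaining 10% of clearance is unaffected.
New clearance relative to baseline: 2.622 + 0.0945 + 0.1 = 2.8165.
AUC ∝ 1/CL: fold-change = 1 / 2.8165 = 0.355.

0.355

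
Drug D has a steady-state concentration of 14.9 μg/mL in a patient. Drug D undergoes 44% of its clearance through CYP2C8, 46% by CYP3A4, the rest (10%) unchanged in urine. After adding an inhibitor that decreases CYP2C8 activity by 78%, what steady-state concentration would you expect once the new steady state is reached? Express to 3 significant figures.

22.7 μg/mL

The CYP2C8 pathway (44% of clearance) drops to 0.22× activity: 0.44 × 0.22 = 0.0968.
CYP3A4 (46%) and the residual 10% are unaffected.
CL_new/CL_old = 0.0968 + 0.46 + 0.1 = 0.6568.
With dosing unchanged, steady-state concentration scales as 1/CL: 14.9 / 0.6568 = 22.7 μg/mL.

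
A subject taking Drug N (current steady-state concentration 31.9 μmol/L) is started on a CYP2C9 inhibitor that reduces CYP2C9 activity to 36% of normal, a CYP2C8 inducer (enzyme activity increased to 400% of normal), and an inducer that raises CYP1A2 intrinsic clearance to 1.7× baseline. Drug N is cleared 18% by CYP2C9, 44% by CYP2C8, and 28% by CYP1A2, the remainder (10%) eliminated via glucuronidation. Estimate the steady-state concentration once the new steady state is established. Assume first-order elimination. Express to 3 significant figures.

The CYP2C9 pathway (18% of clearance) drops to 0.36× activity: 0.18 × 0.36 = 0.0648.
The CYP2C8 pathway (44% of clearance) rises to 4× activity: 0.44 × 4 = 1.76.
The CYP1A2 pathway (28% of clearance) is boosted to 1.7× activity: 0.28 × 1.7 = 0.476.
Non-CYP routes (10%) are unchanged.
New clearance relative to baseline: 0.0648 + 1.76 + 0.476 + 0.1 = 2.4008.
New steady-state concentration = 31.9 / 2.4008 = 13.3 μmol/L (concentration scales inversely with clearance).

13.3 μmol/L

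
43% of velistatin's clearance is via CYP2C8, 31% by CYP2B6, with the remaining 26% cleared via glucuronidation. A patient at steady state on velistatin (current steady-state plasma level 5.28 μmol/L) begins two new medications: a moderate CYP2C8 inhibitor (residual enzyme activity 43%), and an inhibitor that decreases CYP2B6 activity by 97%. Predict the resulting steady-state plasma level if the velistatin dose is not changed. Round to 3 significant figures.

11.6 μmol/L

CYP2C8: 0.43 × 0.43 = 0.1849
CYP2B6: 0.31 × 0.03 = 0.0093
Other: 0.26 (unchanged)
CL_new/CL_old = 0.1849 + 0.0093 + 0.26 = 0.4542.
New steady-state plasma level = 5.28 / 0.4542 = 11.6 μmol/L (concentration scales inversely with clearance).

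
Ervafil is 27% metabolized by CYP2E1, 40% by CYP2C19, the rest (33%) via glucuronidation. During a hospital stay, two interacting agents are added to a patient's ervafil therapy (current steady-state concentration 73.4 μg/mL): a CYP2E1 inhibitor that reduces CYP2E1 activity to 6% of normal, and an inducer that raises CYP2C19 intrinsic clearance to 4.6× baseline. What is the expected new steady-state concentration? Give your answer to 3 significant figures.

33.6 μg/mL

The CYP2E1 pathway (27% of clearance) drops to 0.06× activity: 0.27 × 0.06 = 0.0162.
The CYP2C19 pathway (40% of clearance) increases to 4.6× activity: 0.4 × 4.6 = 1.84.
Non-CYP routes (33%) are unchanged.
New clearance relative to baseline: 0.0162 + 1.84 + 0.33 = 2.1862.
Steady-state concentration ∝ 1/CL: new value = 73.4 / 2.1862 = 33.6 μg/mL.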